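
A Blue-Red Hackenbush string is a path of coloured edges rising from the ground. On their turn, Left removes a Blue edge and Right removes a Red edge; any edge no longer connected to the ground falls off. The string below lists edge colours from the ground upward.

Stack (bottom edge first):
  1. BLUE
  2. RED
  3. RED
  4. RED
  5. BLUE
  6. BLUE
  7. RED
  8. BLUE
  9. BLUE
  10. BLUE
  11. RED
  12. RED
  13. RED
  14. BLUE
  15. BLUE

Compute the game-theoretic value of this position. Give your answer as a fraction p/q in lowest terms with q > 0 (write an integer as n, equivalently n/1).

edge 1 of 15 (BLUE): { 0 |  } gives 1
edge 2 of 15 (RED): { 0 | 1 } gives 1/2
edge 3 of 15 (RED): { 0 | 1/2,1 } gives 1/4
edge 4 of 15 (RED): { 0 | 1/4,1/2,1 } gives 1/8
edge 5 of 15 (BLUE): { 0,1/8 | 1/4,1/2,1 } gives 3/16
edge 6 of 15 (BLUE): { 0,1/8,3/16 | 1/4,1/2,1 } gives 7/32
edge 7 of 15 (RED): { 0,1/8,3/16 | 7/32,1/4,1/2,1 } gives 13/64
edge 8 of 15 (BLUE): { 0,1/8,3/16,13/64 | 7/32,1/4,1/2,1 } gives 27/128
edge 9 of 15 (BLUE): { 0,1/8,3/16,13/64,27/128 | 7/32,1/4,1/2,1 } gives 55/256
edge 10 of 15 (BLUE): { 0,1/8,3/16,13/64,27/128,55/256 | 7/32,1/4,1/2,1 } gives 111/512
edge 11 of 15 (RED): { 0,1/8,3/16,13/64,27/128,55/256 | 111/512,7/32,1/4,1/2,1 } gives 221/1024
edge 12 of 15 (RED): { 0,1/8,3/16,13/64,27/128,55/256 | 221/1024,111/512,7/32,1/4,1/2,1 } gives 441/2048
edge 13 of 15 (RED): { 0,1/8,3/16,13/64,27/128,55/256 | 441/2048,221/1024,111/512,7/32,1/4,1/2,1 } gives 881/4096
edge 14 of 15 (BLUE): { 0,1/8,3/16,13/64,27/128,55/256,881/4096 | 441/2048,221/1024,111/512,7/32,1/4,1/2,1 } gives 1763/8192
edge 15 of 15 (BLUE): { 0,1/8,3/16,13/64,27/128,55/256,881/4096,1763/8192 | 441/2048,221/1024,111/512,7/32,1/4,1/2,1 } gives 3527/16384

3527/16384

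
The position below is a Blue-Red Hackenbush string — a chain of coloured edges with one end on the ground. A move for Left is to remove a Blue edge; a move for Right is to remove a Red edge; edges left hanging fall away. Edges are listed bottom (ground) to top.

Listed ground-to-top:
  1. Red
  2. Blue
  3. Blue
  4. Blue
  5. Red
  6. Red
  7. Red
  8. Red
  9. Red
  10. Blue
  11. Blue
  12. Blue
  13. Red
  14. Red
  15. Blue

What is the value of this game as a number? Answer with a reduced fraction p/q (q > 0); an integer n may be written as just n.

g_1 [R]  L=[—]  R=[0]  gives -1
g_2 [RB]  L=[-1]  R=[0]  gives -1/2
g_3 [RBB]  L=[-1; -1/2]  R=[0]  gives -1/4
g_4 [RBBB]  L=[-1; -1/2; -1/4]  R=[0]  gives -1/8
g_5 [RBBBR]  L=[-1; -1/2; -1/4]  R=[-1/8; 0]  gives -3/16
g_6 [RBBBRR]  L=[-1; -1/2; -1/4]  R=[-3/16; -1/8; 0]  gives -7/32
g_7 [RBBBRRR]  L=[-1; -1/2; -1/4]  R=[-7/32; -3/16; -1/8; 0]  gives -15/64
g_8 [RBBBRRRR]  L=[-1; -1/2; -1/4]  R=[-15/64; -7/32; -3/16; -1/8; 0]  gives -31/128
g_9 [RBBBRRRRR]  L=[-1; -1/2; -1/4]  R=[-31/128; -15/64; -7/32; -3/16; -1/8; 0]  gives -63/256
g_10 [RBBBRRRRRB]  L=[-1; -1/2; -1/4; -63/256]  R=[-31/128; -15/64; -7/32; -3/16; -1/8; 0]  gives -125/512
g_11 [RBBBRRRRRBB]  L=[-1; -1/2; -1/4; -63/256; -125/512]  R=[-31/128; -15/64; -7/32; -3/16; -1/8; 0]  gives -249/1024
g_12 [RBBBRRRRRBBB]  L=[-1; -1/2; -1/4; -63/256; -125/512; -249/1024]  R=[-31/128; -15/64; -7/32; -3/16; -1/8; 0]  gives -497/2048
g_13 [RBBBRRRRRBBBR]  L=[-1; -1/2; -1/4; -63/256; -125/512; -249/1024]  R=[-497/2048; -31/128; -15/64; -7/32; -3/16; -1/8; 0]  gives -995/4096
g_14 [RBBBRRRRRBBBRR]  L=[-1; -1/2; -1/4; -63/256; -125/512; -249/1024]  R=[-995/4096; -497/2048; -31/128; -15/64; -7/32; -3/16; -1/8; 0]  gives -1991/8192
g_15 [RBBBRRRRRBBBRRB]  L=[-1; -1/2; -1/4; -63/256; -125/512; -249/1024; -1991/8192]  R=[-995/4096; -497/2048; -31/128; -15/64; -7/32; -3/16; -1/8; 0]  gives -3981/16384

-3981/16384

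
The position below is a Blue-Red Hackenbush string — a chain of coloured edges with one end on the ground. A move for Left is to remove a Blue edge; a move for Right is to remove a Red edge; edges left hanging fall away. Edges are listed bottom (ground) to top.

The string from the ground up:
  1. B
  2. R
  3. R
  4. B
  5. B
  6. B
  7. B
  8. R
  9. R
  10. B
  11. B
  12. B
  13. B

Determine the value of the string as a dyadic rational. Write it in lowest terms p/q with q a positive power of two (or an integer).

Recurse on prefixes of the 13-edge string B R R B B B B R R B B B B:
B: Left { 0 }, Right { · } — simplest 1
BR: Left { 0 }, Right { 1 } — simplest 1/2
BRR: Left { 0 }, Right { 1/2, 1 } — simplest 1/4
BRRB: Left { 0, 1/4 }, Right { 1/2, 1 } — simplest 3/8
BRRBB: Left { 0, 1/4, 3/8 }, Right { 1/2, 1 } — simplest 7/16
BRRBBB: Left { 0, 1/4, 3/8, 7/16 }, Right { 1/2, 1 } — simplest 15/32
BRRBBBB: Left { 0, 1/4, 3/8, 7/16, 15/32 }, Right { 1/2, 1 } — simplest 31/64
BRRBBBBR: Left { 0, 1/4, 3/8, 7/16, 15/32 }, Right { 31/64, 1/2, 1 } — simplest 61/128
BRRBBBBRR: Left { 0, 1/4, 3/8, 7/16, 15/32 }, Right { 61/128, 31/64, 1/2, 1 } — simplest 121/256
BRRBBBBRRB: Left { 0, 1/4, 3/8, 7/16, 15/32, 121/256 }, Right { 61/128, 31/64, 1/2, 1 } — simplest 243/512
BRRBBBBRRBB: Left { 0, 1/4, 3/8, 7/16, 15/32, 121/256, 243/512 }, Right { 61/128, 31/64, 1/2, 1 } — simplest 487/1024
BRRBBBBRRBBB: Left { 0, 1/4, 3/8, 7/16, 15/32, 121/256, 243/512, 487/1024 }, Right { 61/128, 31/64, 1/2, 1 } — simplest 975/2048
BRRBBBBRRBBBB: Left { 0, 1/4, 3/8, 7/16, 15/32, 121/256, 243/512, 487/1024, 975/2048 }, Right { 61/128, 31/64, 1/2, 1 } — simplest 1951/4096

1951/4096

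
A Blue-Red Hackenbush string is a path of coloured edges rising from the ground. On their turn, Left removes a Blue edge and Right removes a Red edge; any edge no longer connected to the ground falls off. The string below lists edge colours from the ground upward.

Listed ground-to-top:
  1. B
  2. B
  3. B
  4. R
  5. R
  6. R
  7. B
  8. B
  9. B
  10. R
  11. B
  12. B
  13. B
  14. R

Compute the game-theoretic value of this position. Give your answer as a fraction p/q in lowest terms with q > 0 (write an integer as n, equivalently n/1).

Prefix values for B B B R R R B B B R B B B R via {L|R} + simplicity:
B: Left { 0 }, Right { (no moves) } ⇒ simplest 1
BB: Left { 0, 1 }, Right { (no moves) } ⇒ simplest 2
BBB: Left { 0, 1, 2 }, Right { (no moves) } ⇒ simplest 3
BBBR: Left { 0, 1, 2 }, Right { 3 } ⇒ simplest 5/2
BBBRR: Left { 0, 1, 2 }, Right { 5/2, 3 } ⇒ simplest 9/4
BBBRRR: Left { 0, 1, 2 }, Right { 9/4, 5/2, 3 } ⇒ simplest 17/8
BBBRRRB: Left { 0, 1, 2, 17/8 }, Right { 9/4, 5/2, 3 } ⇒ simplest 35/16
BBBRRRBB: Left { 0, 1, 2, 17/8, 35/16 }, Right { 9/4, 5/2, 3 } ⇒ simplest 71/32
BBBRRRBBB: Left { 0, 1, 2, 17/8, 35/16, 71/32 }, Right { 9/4, 5/2, 3 } ⇒ simplest 143/64
BBBRRRBBBR: Left { 0, 1, 2, 17/8, 35/16, 71/32 }, Right { 143/64, 9/4, 5/2, 3 } ⇒ simplest 285/128
BBBRRRBBBRB: Left { 0, 1, 2, 17/8, 35/16, 71/32, 285/128 }, Right { 143/64, 9/4, 5/2, 3 } ⇒ simplest 571/256
BBBRRRBBBRBB: Left { 0, 1, 2, 17/8, 35/16, 71/32, 285/128, 571/256 }, Right { 143/64, 9/4, 5/2, 3 } ⇒ simplest 1143/512
BBBRRRBBBRBBB: Left { 0, 1, 2, 17/8, 35/16, 71/32, 285/128, 571/256, 1143/512 }, Right { 143/64, 9/4, 5/2, 3 } ⇒ simplest 2287/1024
BBBRRRBBBRBBBR: Left { 0, 1, 2, 17/8, 35/16, 71/32, 285/128, 571/256, 1143/512 }, Right { 2287/1024, 143/64, 9/4, 5/2, 3 } ⇒ simplest 4573/2048

4573/2048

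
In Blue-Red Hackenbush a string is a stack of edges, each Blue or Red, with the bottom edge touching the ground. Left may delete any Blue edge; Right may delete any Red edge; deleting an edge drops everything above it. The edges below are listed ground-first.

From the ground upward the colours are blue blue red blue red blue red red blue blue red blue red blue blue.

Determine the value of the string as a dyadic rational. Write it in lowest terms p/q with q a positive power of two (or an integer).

Build v(s[:k]) for k = 1..15, string s = blue blue red blue red blue red red blue blue red blue red blue blue.
b: Left { 0 }, Right { — } ⇒ simplest 1
bb: Left { 0 1 }, Right { — } ⇒ simplest 2
bbr: Left { 0 1 }, Right { 2 } ⇒ simplest 3/2
bbrb: Left { 0 1 3/2 }, Right { 2 } ⇒ simplest 7/4
bbrbr: Left { 0 1 3/2 }, Right { 7/4 2 } ⇒ simplest 13/8
bbrbrb: Left { 0 1 3/2 13/8 }, Right { 7/4 2 } ⇒ simplest 27/16
bbrbrbr: Left { 0 1 3/2 13/8 }, Right { 27/16 7/4 2 } ⇒ simplest 53/32
bbrbrbrr: Left { 0 1 3/2 13/8 }, Right { 53/32 27/16 7/4 2 } ⇒ simplest 105/64
bbrbrbrrb: Left { 0 1 3/2 13/8 105/64 }, Right { 53/32 27/16 7/4 2 } ⇒ simplest 211/128
bbrbrbrrbb: Left { 0 1 3/2 13/8 105/64 211/128 }, Right { 53/32 27/16 7/4 2 } ⇒ simplest 423/256
bbrbrbrrbbr: Left { 0 1 3/2 13/8 105/64 211/128 }, Right { 423/256 53/32 27/16 7/4 2 } ⇒ simplest 845/512
bbrbrbrrbbrb: Left { 0 1 3/2 13/8 105/64 211/128 845/512 }, Right { 423/256 53/32 27/16 7/4 2 } ⇒ simplest 1691/1024
bbrbrbrrbbrbr: Left { 0 1 3/2 13/8 105/64 211/128 845/512 }, Right { 1691/1024 423/256 53/32 27/16 7/4 2 } ⇒ simplest 3381/2048
bbrbrbrrbbrbrb: Left { 0 1 3/2 13/8 105/64 211/128 845/512 3381/2048 }, Right { 1691/1024 423/256 53/32 27/16 7/4 2 } ⇒ simplest 6763/4096
bbrbrbrrbbrbrbb: Left { 0 1 3/2 13/8 105/64 211/128 845/512 3381/2048 6763/4096 }, Right { 1691/1024 423/256 53/32 27/16 7/4 2 } ⇒ simplest 13527/8192

13527/8192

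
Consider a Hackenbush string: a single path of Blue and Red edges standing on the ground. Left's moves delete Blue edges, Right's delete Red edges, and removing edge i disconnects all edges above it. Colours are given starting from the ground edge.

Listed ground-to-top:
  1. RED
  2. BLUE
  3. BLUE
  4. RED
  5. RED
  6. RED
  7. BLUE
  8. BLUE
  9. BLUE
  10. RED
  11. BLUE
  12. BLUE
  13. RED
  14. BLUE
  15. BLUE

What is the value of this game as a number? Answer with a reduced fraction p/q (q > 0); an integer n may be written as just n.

Recurse on prefixes of the 15-edge string RED BLUE BLUE RED RED RED BLUE BLUE BLUE RED BLUE BLUE RED BLUE BLUE:
edge 1 of 15 (RED): { none | 0 } -> -1
edge 2 of 15 (BLUE): { -1 | 0 } -> -1/2
edge 3 of 15 (BLUE): { -1,-1/2 | 0 } -> -1/4
edge 4 of 15 (RED): { -1,-1/2 | -1/4,0 } -> -3/8
edge 5 of 15 (RED): { -1,-1/2 | -3/8,-1/4,0 } -> -7/16
edge 6 of 15 (RED): { -1,-1/2 | -7/16,-3/8,-1/4,0 } -> -15/32
edge 7 of 15 (BLUE): { -1,-1/2,-15/32 | -7/16,-3/8,-1/4,0 } -> -29/64
edge 8 of 15 (BLUE): { -1,-1/2,-15/32,-29/64 | -7/16,-3/8,-1/4,0 } -> -57/128
edge 9 of 15 (BLUE): { -1,-1/2,-15/32,-29/64,-57/128 | -7/16,-3/8,-1/4,0 } -> -113/256
edge 10 of 15 (RED): { -1,-1/2,-15/32,-29/64,-57/128 | -113/256,-7/16,-3/8,-1/4,0 } -> -227/512
edge 11 of 15 (BLUE): { -1,-1/2,-15/32,-29/64,-57/128,-227/512 | -113/256,-7/16,-3/8,-1/4,0 } -> -453/1024
edge 12 of 15 (BLUE): { -1,-1/2,-15/32,-29/64,-57/128,-227/512,-453/1024 | -113/256,-7/16,-3/8,-1/4,0 } -> -905/2048
edge 13 of 15 (RED): { -1,-1/2,-15/32,-29/64,-57/128,-227/512,-453/1024 | -905/2048,-113/256,-7/16,-3/8,-1/4,0 } -> -1811/4096
edge 14 of 15 (BLUE): { -1,-1/2,-15/32,-29/64,-57/128,-227/512,-453/1024,-1811/4096 | -905/2048,-113/256,-7/16,-3/8,-1/4,0 } -> -3621/8192
edge 15 of 15 (BLUE): { -1,-1/2,-15/32,-29/64,-57/128,-227/512,-453/1024,-1811/4096,-3621/8192 | -905/2048,-113/256,-7/16,-3/8,-1/4,0 } -> -7241/16384

-7241/16384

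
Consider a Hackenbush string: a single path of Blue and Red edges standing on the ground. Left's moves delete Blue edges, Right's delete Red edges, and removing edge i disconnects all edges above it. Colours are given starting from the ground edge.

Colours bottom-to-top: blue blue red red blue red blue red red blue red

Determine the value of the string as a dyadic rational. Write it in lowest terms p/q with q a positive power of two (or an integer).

Prefix values for blue blue red red blue red blue red red blue red via {L|R} + simplicity:
1 of 11 · b · max L 0 · min R +∞ → 1
2 of 11 · bb · max L 1 · min R +∞ → 2
3 of 11 · bbr · max L 1 · min R 2 → 3/2
4 of 11 · bbrr · max L 1 · min R 3/2 → 5/4
5 of 11 · bbrrb · max L 5/4 · min R 3/2 → 11/8
6 of 11 · bbrrbr · max L 5/4 · min R 11/8 → 21/16
7 of 11 · bbrrbrb · max L 21/16 · min R 11/8 → 43/32
8 of 11 · bbrrbrbr · max L 21/16 · min R 43/32 → 85/64
9 of 11 · bbrrbrbrr · max L 21/16 · min R 85/64 → 169/128
10 of 11 · bbrrbrbrrb · max L 169/128 · min R 85/64 → 339/256
11 of 11 · bbrrbrbrrbr · max L 169/128 · min R 339/256 → 677/512

677/512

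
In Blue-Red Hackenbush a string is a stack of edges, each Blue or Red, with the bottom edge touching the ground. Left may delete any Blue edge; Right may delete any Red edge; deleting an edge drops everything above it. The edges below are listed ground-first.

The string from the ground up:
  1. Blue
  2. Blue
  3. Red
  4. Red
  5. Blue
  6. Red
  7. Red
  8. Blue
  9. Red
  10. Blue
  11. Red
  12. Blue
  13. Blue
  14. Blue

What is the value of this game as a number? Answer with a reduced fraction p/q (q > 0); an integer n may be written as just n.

5295/4096

1 of 14 · B · max L 0 · min R +∞ — 1
2 of 14 · BB · max L 1 · min R +∞ — 2
3 of 14 · BBR · max L 1 · min R 2 — 3/2
4 of 14 · BBRR · max L 1 · min R 3/2 — 5/4
5 of 14 · BBRRB · max L 5/4 · min R 3/2 — 11/8
6 of 14 · BBRRBR · max L 5/4 · min R 11/8 — 21/16
7 of 14 · BBRRBRR · max L 5/4 · min R 21/16 — 41/32
8 of 14 · BBRRBRRB · max L 41/32 · min R 21/16 — 83/64
9 of 14 · BBRRBRRBR · max L 41/32 · min R 83/64 — 165/128
10 of 14 · BBRRBRRBRB · max L 165/128 · min R 83/64 — 331/256
11 of 14 · BBRRBRRBRBR · max L 165/128 · min R 331/256 — 661/512
12 of 14 · BBRRBRRBRBRB · max L 661/512 · min R 331/256 — 1323/1024
13 of 14 · BBRRBRRBRBRBB · max L 1323/1024 · min R 331/256 — 2647/2048
14 of 14 · BBRRBRRBRBRBBB · max L 2647/2048 · min R 331/256 — 5295/4096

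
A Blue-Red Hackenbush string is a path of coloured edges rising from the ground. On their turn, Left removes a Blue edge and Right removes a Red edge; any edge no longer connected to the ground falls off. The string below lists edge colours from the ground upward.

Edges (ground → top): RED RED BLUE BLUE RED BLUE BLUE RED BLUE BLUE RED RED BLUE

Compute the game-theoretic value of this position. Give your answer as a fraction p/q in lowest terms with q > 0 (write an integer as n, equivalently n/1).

value(R) = {  | 0 } ⇒ -1
value(RR) = {  | -1,0 } ⇒ -2
value(RRB) = { -2 | -1,0 } ⇒ -3/2
value(RRBB) = { -2,-3/2 | -1,0 } ⇒ -5/4
value(RRBBR) = { -2,-3/2 | -5/4,-1,0 } ⇒ -11/8
value(RRBBRB) = { -2,-3/2,-11/8 | -5/4,-1,0 } ⇒ -21/16
value(RRBBRBB) = { -2,-3/2,-11/8,-21/16 | -5/4,-1,0 } ⇒ -41/32
value(RRBBRBBR) = { -2,-3/2,-11/8,-21/16 | -41/32,-5/4,-1,0 } ⇒ -83/64
value(RRBBRBBRB) = { -2,-3/2,-11/8,-21/16,-83/64 | -41/32,-5/4,-1,0 } ⇒ -165/128
value(RRBBRBBRBB) = { -2,-3/2,-11/8,-21/16,-83/64,-165/128 | -41/32,-5/4,-1,0 } ⇒ -329/256
value(RRBBRBBRBBR) = { -2,-3/2,-11/8,-21/16,-83/64,-165/128 | -329/256,-41/32,-5/4,-1,0 } ⇒ -659/512
value(RRBBRBBRBBRR) = { -2,-3/2,-11/8,-21/16,-83/64,-165/128 | -659/512,-329/256,-41/32,-5/4,-1,0 } ⇒ -1319/1024
value(RRBBRBBRBBRRB) = { -2,-3/2,-11/8,-21/16,-83/64,-165/128,-1319/1024 | -659/512,-329/256,-41/32,-5/4,-1,0 } ⇒ -2637/2048

-2637/2048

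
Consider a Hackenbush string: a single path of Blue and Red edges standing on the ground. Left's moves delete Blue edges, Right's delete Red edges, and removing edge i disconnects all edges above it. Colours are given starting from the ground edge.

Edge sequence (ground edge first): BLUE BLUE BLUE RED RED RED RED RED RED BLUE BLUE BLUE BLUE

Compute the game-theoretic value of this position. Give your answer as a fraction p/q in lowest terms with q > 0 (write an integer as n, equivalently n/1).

Recurse on prefixes of the 13-edge string BLUE BLUE BLUE RED RED RED RED RED RED BLUE BLUE BLUE BLUE:
edge 1 of 13 (BLUE): { 0 | · } — 1
edge 2 of 13 (BLUE): { 0 1 | · } — 2
edge 3 of 13 (BLUE): { 0 1 2 | · } — 3
edge 4 of 13 (RED): { 0 1 2 | 3 } — 5/2
edge 5 of 13 (RED): { 0 1 2 | 5/2 3 } — 9/4
edge 6 of 13 (RED): { 0 1 2 | 9/4 5/2 3 } — 17/8
edge 7 of 13 (RED): { 0 1 2 | 17/8 9/4 5/2 3 } — 33/16
edge 8 of 13 (RED): { 0 1 2 | 33/16 17/8 9/4 5/2 3 } — 65/32
edge 9 of 13 (RED): { 0 1 2 | 65/32 33/16 17/8 9/4 5/2 3 } — 129/64
edge 10 of 13 (BLUE): { 0 1 2 129/64 | 65/32 33/16 17/8 9/4 5/2 3 } — 259/128
edge 11 of 13 (BLUE): { 0 1 2 129/64 259/128 | 65/32 33/16 17/8 9/4 5/2 3 } — 519/256
edge 12 of 13 (BLUE): { 0 1 2 129/64 259/128 519/256 | 65/32 33/16 17/8 9/4 5/2 3 } — 1039/512
edge 13 of 13 (BLUE): { 0 1 2 129/64 259/128 519/256 1039/512 | 65/32 33/16 17/8 9/4 5/2 3 } — 2079/1024

2079/1024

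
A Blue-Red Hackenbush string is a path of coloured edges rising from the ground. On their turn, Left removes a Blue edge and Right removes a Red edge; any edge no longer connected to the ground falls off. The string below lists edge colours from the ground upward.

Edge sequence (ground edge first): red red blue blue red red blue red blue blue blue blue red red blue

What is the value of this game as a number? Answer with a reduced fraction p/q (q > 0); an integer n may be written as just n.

Recurse on prefixes of the 15-edge string red red blue blue red red blue red blue blue blue blue red red blue:
step 1: add red to get r; options L={ · } R={ 0 } — -1
step 2: add red to get rr; options L={ · } R={ -1 0 } — -2
step 3: add blue to get rrb; options L={ -2 } R={ -1 0 } — -3/2
step 4: add blue to get rrbb; options L={ -2 -3/2 } R={ -1 0 } — -5/4
step 5: add red to get rrbbr; options L={ -2 -3/2 } R={ -5/4 -1 0 } — -11/8
step 6: add red to get rrbbrr; options L={ -2 -3/2 } R={ -11/8 -5/4 -1 0 } — -23/16
step 7: add blue to get rrbbrrb; options L={ -2 -3/2 -23/16 } R={ -11/8 -5/4 -1 0 } — -45/32
step 8: add red to get rrbbrrbr; options L={ -2 -3/2 -23/16 } R={ -45/32 -11/8 -5/4 -1 0 } — -91/64
step 9: add blue to get rrbbrrbrb; options L={ -2 -3/2 -23/16 -91/64 } R={ -45/32 -11/8 -5/4 -1 0 } — -181/128
step 10: add blue to get rrbbrrbrbb; options L={ -2 -3/2 -23/16 -91/64 -181/128 } R={ -45/32 -11/8 -5/4 -1 0 } — -361/256
step 11: add blue to get rrbbrrbrbbb; options L={ -2 -3/2 -23/16 -91/64 -181/128 -361/256 } R={ -45/32 -11/8 -5/4 -1 0 } — -721/512
step 12: add blue to get rrbbrrbrbbbb; options L={ -2 -3/2 -23/16 -91/64 -181/128 -361/256 -721/512 } R={ -45/32 -11/8 -5/4 -1 0 } — -1441/1024
step 13: add red to get rrbbrrbrbbbbr; options L={ -2 -3/2 -23/16 -91/64 -181/128 -361/256 -721/512 } R={ -1441/1024 -45/32 -11/8 -5/4 -1 0 } — -2883/2048
step 14: add red to get rrbbrrbrbbbbrr; options L={ -2 -3/2 -23/16 -91/64 -181/128 -361/256 -721/512 } R={ -2883/2048 -1441/1024 -45/32 -11/8 -5/4 -1 0 } — -5767/4096
step 15: add blue to get rrbbrrbrbbbbrrb; options L={ -2 -3/2 -23/16 -91/64 -181/128 -361/256 -721/512 -5767/4096 } R={ -2883/2048 -1441/1024 -45/32 -11/8 -5/4 -1 0 } — -11533/8192

-11533/8192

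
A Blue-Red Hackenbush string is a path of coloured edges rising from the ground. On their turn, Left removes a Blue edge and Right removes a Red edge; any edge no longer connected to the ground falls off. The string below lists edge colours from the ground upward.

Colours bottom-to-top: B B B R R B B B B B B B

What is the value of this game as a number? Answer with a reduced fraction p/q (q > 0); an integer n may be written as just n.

1279/512

Prefix values for B B B R R B B B B B B B via {L|R} + simplicity:
step 1: add B to get B; options L={ 0 } R={ — } gives 1
step 2: add B to get BB; options L={ 0, 1 } R={ — } gives 2
step 3: add B to get BBB; options L={ 0, 1, 2 } R={ — } gives 3
step 4: add R to get BBBR; options L={ 0, 1, 2 } R={ 3 } gives 5/2
step 5: add R to get BBBRR; options L={ 0, 1, 2 } R={ 5/2, 3 } gives 9/4
step 6: add B to get BBBRRB; options L={ 0, 1, 2, 9/4 } R={ 5/2, 3 } gives 19/8
step 7: add B to get BBBRRBB; options L={ 0, 1, 2, 9/4, 19/8 } R={ 5/2, 3 } gives 39/16
step 8: add B to get BBBRRBBB; options L={ 0, 1, 2, 9/4, 19/8, 39/16 } R={ 5/2, 3 } gives 79/32
step 9: add B to get BBBRRBBBB; options L={ 0, 1, 2, 9/4, 19/8, 39/16, 79/32 } R={ 5/2, 3 } gives 159/64
step 10: add B to get BBBRRBBBBB; options L={ 0, 1, 2, 9/4, 19/8, 39/16, 79/32, 159/64 } R={ 5/2, 3 } gives 319/128
step 11: add B to get BBBRRBBBBBB; options L={ 0, 1, 2, 9/4, 19/8, 39/16, 79/32, 159/64, 319/128 } R={ 5/2, 3 } gives 639/256
step 12: add B to get BBBRRBBBBBBB; options L={ 0, 1, 2, 9/4, 19/8, 39/16, 79/32, 159/64, 319/128, 639/256 } R={ 5/2, 3 } gives 1279/512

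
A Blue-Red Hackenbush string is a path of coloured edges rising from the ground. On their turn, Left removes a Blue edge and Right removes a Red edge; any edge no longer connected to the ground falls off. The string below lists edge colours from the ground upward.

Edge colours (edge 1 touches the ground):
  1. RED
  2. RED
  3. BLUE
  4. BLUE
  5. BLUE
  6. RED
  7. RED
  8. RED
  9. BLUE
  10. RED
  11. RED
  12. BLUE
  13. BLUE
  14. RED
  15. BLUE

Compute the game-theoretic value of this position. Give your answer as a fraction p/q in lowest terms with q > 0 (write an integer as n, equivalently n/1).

-10085/8192

G(R) = { (no moves) | 0 } → -1
G(RR) = { (no moves) | -1; 0 } → -2
G(RRB) = { -2 | -1; 0 } → -3/2
G(RRBB) = { -2; -3/2 | -1; 0 } → -5/4
G(RRBBB) = { -2; -3/2; -5/4 | -1; 0 } → -9/8
G(RRBBBR) = { -2; -3/2; -5/4 | -9/8; -1; 0 } → -19/16
G(RRBBBRR) = { -2; -3/2; -5/4 | -19/16; -9/8; -1; 0 } → -39/32
G(RRBBBRRR) = { -2; -3/2; -5/4 | -39/32; -19/16; -9/8; -1; 0 } → -79/64
G(RRBBBRRRB) = { -2; -3/2; -5/4; -79/64 | -39/32; -19/16; -9/8; -1; 0 } → -157/128
G(RRBBBRRRBR) = { -2; -3/2; -5/4; -79/64 | -157/128; -39/32; -19/16; -9/8; -1; 0 } → -315/256
G(RRBBBRRRBRR) = { -2; -3/2; -5/4; -79/64 | -315/256; -157/128; -39/32; -19/16; -9/8; -1; 0 } → -631/512
G(RRBBBRRRBRRB) = { -2; -3/2; -5/4; -79/64; -631/512 | -315/256; -157/128; -39/32; -19/16; -9/8; -1; 0 } → -1261/1024
G(RRBBBRRRBRRBB) = { -2; -3/2; -5/4; -79/64; -631/512; -1261/1024 | -315/256; -157/128; -39/32; -19/16; -9/8; -1; 0 } → -2521/2048
G(RRBBBRRRBRRBBR) = { -2; -3/2; -5/4; -79/64; -631/512; -1261/1024 | -2521/2048; -315/256; -157/128; -39/32; -19/16; -9/8; -1; 0 } → -5043/4096
G(RRBBBRRRBRRBBRB) = { -2; -3/2; -5/4; -79/64; -631/512; -1261/1024; -5043/4096 | -2521/2048; -315/256; -157/128; -39/32; -19/16; -9/8; -1; 0 } → -10085/8192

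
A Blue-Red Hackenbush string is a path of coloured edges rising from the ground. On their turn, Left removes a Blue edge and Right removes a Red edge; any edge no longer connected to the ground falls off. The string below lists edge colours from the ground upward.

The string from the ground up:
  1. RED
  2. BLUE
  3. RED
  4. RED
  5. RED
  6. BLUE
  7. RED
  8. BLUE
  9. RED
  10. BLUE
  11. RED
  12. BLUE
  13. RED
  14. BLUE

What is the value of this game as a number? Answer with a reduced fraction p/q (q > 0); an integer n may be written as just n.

-7509/8192

step 1: add RED to get R; options L={ · } R={ 0 } -> -1
step 2: add BLUE to get RB; options L={ -1 } R={ 0 } -> -1/2
step 3: add RED to get RBR; options L={ -1 } R={ -1/2,0 } -> -3/4
step 4: add RED to get RBRR; options L={ -1 } R={ -3/4,-1/2,0 } -> -7/8
step 5: add RED to get RBRRR; options L={ -1 } R={ -7/8,-3/4,-1/2,0 } -> -15/16
step 6: add BLUE to get RBRRRB; options L={ -1,-15/16 } R={ -7/8,-3/4,-1/2,0 } -> -29/32
step 7: add RED to get RBRRRBR; options L={ -1,-15/16 } R={ -29/32,-7/8,-3/4,-1/2,0 } -> -59/64
step 8: add BLUE to get RBRRRBRB; options L={ -1,-15/16,-59/64 } R={ -29/32,-7/8,-3/4,-1/2,0 } -> -117/128
step 9: add RED to get RBRRRBRBR; options L={ -1,-15/16,-59/64 } R={ -117/128,-29/32,-7/8,-3/4,-1/2,0 } -> -235/256
step 10: add BLUE to get RBRRRBRBRB; options L={ -1,-15/16,-59/64,-235/256 } R={ -117/128,-29/32,-7/8,-3/4,-1/2,0 } -> -469/512
step 11: add RED to get RBRRRBRBRBR; options L={ -1,-15/16,-59/64,-235/256 } R={ -469/512,-117/128,-29/32,-7/8,-3/4,-1/2,0 } -> -939/1024
step 12: add BLUE to get RBRRRBRBRBRB; options L={ -1,-15/16,-59/64,-235/256,-939/1024 } R={ -469/512,-117/128,-29/32,-7/8,-3/4,-1/2,0 } -> -1877/2048
step 13: add RED to get RBRRRBRBRBRBR; options L={ -1,-15/16,-59/64,-235/256,-939/1024 } R={ -1877/2048,-469/512,-117/128,-29/32,-7/8,-3/4,-1/2,0 } -> -3755/4096
step 14: add BLUE to get RBRRRBRBRBRBRB; options L={ -1,-15/16,-59/64,-235/256,-939/1024,-3755/4096 } R={ -1877/2048,-469/512,-117/128,-29/32,-7/8,-3/4,-1/2,0 } -> -7509/8192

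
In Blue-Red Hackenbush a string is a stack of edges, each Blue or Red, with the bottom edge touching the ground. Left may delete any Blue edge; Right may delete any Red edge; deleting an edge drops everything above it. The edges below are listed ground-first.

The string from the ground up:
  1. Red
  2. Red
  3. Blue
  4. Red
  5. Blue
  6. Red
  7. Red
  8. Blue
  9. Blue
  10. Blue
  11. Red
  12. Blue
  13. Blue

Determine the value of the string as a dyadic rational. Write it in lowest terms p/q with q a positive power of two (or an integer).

-3465/2048

Recurse on prefixes of the 13-edge string Red Red Blue Red Blue Red Red Blue Blue Blue Red Blue Blue:
1 of 13 · R · max L −∞ · min R 0 -> -1
2 of 13 · RR · max L −∞ · min R -1 -> -2
3 of 13 · RRB · max L -2 · min R -1 -> -3/2
4 of 13 · RRBR · max L -2 · min R -3/2 -> -7/4
5 of 13 · RRBRB · max L -7/4 · min R -3/2 -> -13/8
6 of 13 · RRBRBR · max L -7/4 · min R -13/8 -> -27/16
7 of 13 · RRBRBRR · max L -7/4 · min R -27/16 -> -55/32
8 of 13 · RRBRBRRB · max L -55/32 · min R -27/16 -> -109/64
9 of 13 · RRBRBRRBB · max L -109/64 · min R -27/16 -> -217/128
10 of 13 · RRBRBRRBBB · max L -217/128 · min R -27/16 -> -433/256
11 of 13 · RRBRBRRBBBR · max L -217/128 · min R -433/256 -> -867/512
12 of 13 · RRBRBRRBBBRB · max L -867/512 · min R -433/256 -> -1733/1024
13 of 13 · RRBRBRRBBBRBB · max L -1733/1024 · min R -433/256 -> -3465/2048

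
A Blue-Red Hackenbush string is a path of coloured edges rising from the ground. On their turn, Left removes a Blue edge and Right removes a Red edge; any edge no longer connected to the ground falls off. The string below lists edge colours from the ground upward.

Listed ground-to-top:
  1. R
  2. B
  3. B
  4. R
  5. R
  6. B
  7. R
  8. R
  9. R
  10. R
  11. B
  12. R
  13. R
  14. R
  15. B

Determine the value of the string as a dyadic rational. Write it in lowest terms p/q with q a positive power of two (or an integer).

1 of 15 · R · max L −∞ · min R 0 so -1
2 of 15 · RB · max L -1 · min R 0 so -1/2
3 of 15 · RBB · max L -1/2 · min R 0 so -1/4
4 of 15 · RBBR · max L -1/2 · min R -1/4 so -3/8
5 of 15 · RBBRR · max L -1/2 · min R -3/8 so -7/16
6 of 15 · RBBRRB · max L -7/16 · min R -3/8 so -13/32
7 of 15 · RBBRRBR · max L -7/16 · min R -13/32 so -27/64
8 of 15 · RBBRRBRR · max L -7/16 · min R -27/64 so -55/128
9 of 15 · RBBRRBRRR · max L -7/16 · min R -55/128 so -111/256
10 of 15 · RBBRRBRRRR · max L -7/16 · min R -111/256 so -223/512
11 of 15 · RBBRRBRRRRB · max L -223/512 · min R -111/256 so -445/1024
12 of 15 · RBBRRBRRRRBR · max L -223/512 · min R -445/1024 so -891/2048
13 of 15 · RBBRRBRRRRBRR · max L -223/512 · min R -891/2048 so -1783/4096
14 of 15 · RBBRRBRRRRBRRR · max L -223/512 · min R -1783/4096 so -3567/8192
15 of 15 · RBBRRBRRRRBRRRB · max L -3567/8192 · min R -1783/4096 so -7133/16384

-7133/16384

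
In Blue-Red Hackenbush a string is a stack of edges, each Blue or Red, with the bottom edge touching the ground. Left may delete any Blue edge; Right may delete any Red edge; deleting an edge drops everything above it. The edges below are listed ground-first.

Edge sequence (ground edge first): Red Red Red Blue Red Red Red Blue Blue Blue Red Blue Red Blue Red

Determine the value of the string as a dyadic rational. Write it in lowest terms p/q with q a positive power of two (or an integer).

1 of 15 · R · max L −∞ · min R 0 = -1
2 of 15 · RR · max L −∞ · min R -1 = -2
3 of 15 · RRR · max L −∞ · min R -2 = -3
4 of 15 · RRRB · max L -3 · min R -2 = -5/2
5 of 15 · RRRBR · max L -3 · min R -5/2 = -11/4
6 of 15 · RRRBRR · max L -3 · min R -11/4 = -23/8
7 of 15 · RRRBRRR · max L -3 · min R -23/8 = -47/16
8 of 15 · RRRBRRRB · max L -47/16 · min R -23/8 = -93/32
9 of 15 · RRRBRRRBB · max L -93/32 · min R -23/8 = -185/64
10 of 15 · RRRBRRRBBB · max L -185/64 · min R -23/8 = -369/128
11 of 15 · RRRBRRRBBBR · max L -185/64 · min R -369/128 = -739/256
12 of 15 · RRRBRRRBBBRB · max L -739/256 · min R -369/128 = -1477/512
13 of 15 · RRRBRRRBBBRBR · max L -739/256 · min R -1477/512 = -2955/1024
14 of 15 · RRRBRRRBBBRBRB · max L -2955/1024 · min R -1477/512 = -5909/2048
15 of 15 · RRRBRRRBBBRBRBR · max L -2955/1024 · min R -5909/2048 = -11819/4096

-11819/4096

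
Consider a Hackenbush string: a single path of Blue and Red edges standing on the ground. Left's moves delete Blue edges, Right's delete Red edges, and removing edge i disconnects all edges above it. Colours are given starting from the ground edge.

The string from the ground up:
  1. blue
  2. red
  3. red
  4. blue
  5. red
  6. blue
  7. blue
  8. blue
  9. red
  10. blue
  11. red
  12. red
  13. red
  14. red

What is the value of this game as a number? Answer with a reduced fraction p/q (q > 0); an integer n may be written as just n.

Build v(s[:k]) for k = 1..14, string s = blue red red blue red blue blue blue red blue red red red red.
1 of 14 · b · max L 0 · min R +∞ gives 1
2 of 14 · br · max L 0 · min R 1 gives 1/2
3 of 14 · brr · max L 0 · min R 1/2 gives 1/4
4 of 14 · brrb · max L 1/4 · min R 1/2 gives 3/8
5 of 14 · brrbr · max L 1/4 · min R 3/8 gives 5/16
6 of 14 · brrbrb · max L 5/16 · min R 3/8 gives 11/32
7 of 14 · brrbrbb · max L 11/32 · min R 3/8 gives 23/64
8 of 14 · brrbrbbb · max L 23/64 · min R 3/8 gives 47/128
9 of 14 · brrbrbbbr · max L 23/64 · min R 47/128 gives 93/256
10 of 14 · brrbrbbbrb · max L 93/256 · min R 47/128 gives 187/512
11 of 14 · brrbrbbbrbr · max L 93/256 · min R 187/512 gives 373/1024
12 of 14 · brrbrbbbrbrr · max L 93/256 · min R 373/1024 gives 745/2048
13 of 14 · brrbrbbbrbrrr · max L 93/256 · min R 745/2048 gives 1489/4096
14 of 14 · brrbrbbbrbrrrr · max L 93/256 · min R 1489/4096 gives 2977/8192

2977/8192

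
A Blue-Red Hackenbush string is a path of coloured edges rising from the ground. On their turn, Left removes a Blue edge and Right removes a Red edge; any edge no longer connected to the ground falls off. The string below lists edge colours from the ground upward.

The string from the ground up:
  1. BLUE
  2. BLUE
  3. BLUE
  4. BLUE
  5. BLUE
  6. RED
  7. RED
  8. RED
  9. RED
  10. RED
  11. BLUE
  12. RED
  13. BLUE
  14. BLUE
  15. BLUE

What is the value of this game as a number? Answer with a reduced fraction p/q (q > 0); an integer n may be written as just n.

4143/1024

G(B) = { 0 | (no moves) } gives 1
G(BB) = { 0,1 | (no moves) } gives 2
G(BBB) = { 0,1,2 | (no moves) } gives 3
G(BBBB) = { 0,1,2,3 | (no moves) } gives 4
G(BBBBB) = { 0,1,2,3,4 | (no moves) } gives 5
G(BBBBBR) = { 0,1,2,3,4 | 5 } gives 9/2
G(BBBBBRR) = { 0,1,2,3,4 | 9/2,5 } gives 17/4
G(BBBBBRRR) = { 0,1,2,3,4 | 17/4,9/2,5 } gives 33/8
G(BBBBBRRRR) = { 0,1,2,3,4 | 33/8,17/4,9/2,5 } gives 65/16
G(BBBBBRRRRR) = { 0,1,2,3,4 | 65/16,33/8,17/4,9/2,5 } gives 129/32
G(BBBBBRRRRRB) = { 0,1,2,3,4,129/32 | 65/16,33/8,17/4,9/2,5 } gives 259/64
G(BBBBBRRRRRBR) = { 0,1,2,3,4,129/32 | 259/64,65/16,33/8,17/4,9/2,5 } gives 517/128
G(BBBBBRRRRRBRB) = { 0,1,2,3,4,129/32,517/128 | 259/64,65/16,33/8,17/4,9/2,5 } gives 1035/256
G(BBBBBRRRRRBRBB) = { 0,1,2,3,4,129/32,517/128,1035/256 | 259/64,65/16,33/8,17/4,9/2,5 } gives 2071/512
G(BBBBBRRRRRBRBBB) = { 0,1,2,3,4,129/32,517/128,1035/256,2071/512 | 259/64,65/16,33/8,17/4,9/2,5 } gives 4143/1024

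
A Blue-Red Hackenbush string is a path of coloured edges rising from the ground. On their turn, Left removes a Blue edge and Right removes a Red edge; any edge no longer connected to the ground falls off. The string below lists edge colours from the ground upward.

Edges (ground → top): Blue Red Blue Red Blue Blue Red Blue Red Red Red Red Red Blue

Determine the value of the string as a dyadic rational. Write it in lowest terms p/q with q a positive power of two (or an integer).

Prefix values for Blue Red Blue Red Blue Blue Red Blue Red Red Red Red Red Blue via {L|R} + simplicity:
g(B) = { 0 | (no moves) } → 1
g(BR) = { 0 | 1 } → 1/2
g(BRB) = { 0 1/2 | 1 } → 3/4
g(BRBR) = { 0 1/2 | 3/4 1 } → 5/8
g(BRBRB) = { 0 1/2 5/8 | 3/4 1 } → 11/16
g(BRBRBB) = { 0 1/2 5/8 11/16 | 3/4 1 } → 23/32
g(BRBRBBR) = { 0 1/2 5/8 11/16 | 23/32 3/4 1 } → 45/64
g(BRBRBBRB) = { 0 1/2 5/8 11/16 45/64 | 23/32 3/4 1 } → 91/128
g(BRBRBBRBR) = { 0 1/2 5/8 11/16 45/64 | 91/128 23/32 3/4 1 } → 181/256
g(BRBRBBRBRR) = { 0 1/2 5/8 11/16 45/64 | 181/256 91/128 23/32 3/4 1 } → 361/512
g(BRBRBBRBRRR) = { 0 1/2 5/8 11/16 45/64 | 361/512 181/256 91/128 23/32 3/4 1 } → 721/1024
g(BRBRBBRBRRRR) = { 0 1/2 5/8 11/16 45/64 | 721/1024 361/512 181/256 91/128 23/32 3/4 1 } → 1441/2048
g(BRBRBBRBRRRRR) = { 0 1/2 5/8 11/16 45/64 | 1441/2048 721/1024 361/512 181/256 91/128 23/32 3/4 1 } → 2881/4096
g(BRBRBBRBRRRRRB) = { 0 1/2 5/8 11/16 45/64 2881/4096 | 1441/2048 721/1024 361/512 181/256 91/128 23/32 3/4 1 } → 5763/8192

5763/8192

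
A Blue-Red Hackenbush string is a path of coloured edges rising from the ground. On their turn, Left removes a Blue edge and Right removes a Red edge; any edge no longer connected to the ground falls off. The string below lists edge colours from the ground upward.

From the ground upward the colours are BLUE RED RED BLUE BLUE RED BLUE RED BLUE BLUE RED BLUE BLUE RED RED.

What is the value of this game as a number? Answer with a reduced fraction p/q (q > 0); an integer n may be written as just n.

6873/16384

G_1 [B]  L=[0]  R=[(no moves)]  → 1
G_2 [BR]  L=[0]  R=[1]  → 1/2
G_3 [BRR]  L=[0]  R=[1/2; 1]  → 1/4
G_4 [BRRB]  L=[0; 1/4]  R=[1/2; 1]  → 3/8
G_5 [BRRBB]  L=[0; 1/4; 3/8]  R=[1/2; 1]  → 7/16
G_6 [BRRBBR]  L=[0; 1/4; 3/8]  R=[7/16; 1/2; 1]  → 13/32
G_7 [BRRBBRB]  L=[0; 1/4; 3/8; 13/32]  R=[7/16; 1/2; 1]  → 27/64
G_8 [BRRBBRBR]  L=[0; 1/4; 3/8; 13/32]  R=[27/64; 7/16; 1/2; 1]  → 53/128
G_9 [BRRBBRBRB]  L=[0; 1/4; 3/8; 13/32; 53/128]  R=[27/64; 7/16; 1/2; 1]  → 107/256
G_10 [BRRBBRBRBB]  L=[0; 1/4; 3/8; 13/32; 53/128; 107/256]  R=[27/64; 7/16; 1/2; 1]  → 215/512
G_11 [BRRBBRBRBBR]  L=[0; 1/4; 3/8; 13/32; 53/128; 107/256]  R=[215/512; 27/64; 7/16; 1/2; 1]  → 429/1024
G_12 [BRRBBRBRBBRB]  L=[0; 1/4; 3/8; 13/32; 53/128; 107/256; 429/1024]  R=[215/512; 27/64; 7/16; 1/2; 1]  → 859/2048
G_13 [BRRBBRBRBBRBB]  L=[0; 1/4; 3/8; 13/32; 53/128; 107/256; 429/1024; 859/2048]  R=[215/512; 27/64; 7/16; 1/2; 1]  → 1719/4096
G_14 [BRRBBRBRBBRBBR]  L=[0; 1/4; 3/8; 13/32; 53/128; 107/256; 429/1024; 859/2048]  R=[1719/4096; 215/512; 27/64; 7/16; 1/2; 1]  → 3437/8192
G_15 [BRRBBRBRBBRBBRR]  L=[0; 1/4; 3/8; 13/32; 53/128; 107/256; 429/1024; 859/2048]  R=[3437/8192; 1719/4096; 215/512; 27/64; 7/16; 1/2; 1]  → 6873/16384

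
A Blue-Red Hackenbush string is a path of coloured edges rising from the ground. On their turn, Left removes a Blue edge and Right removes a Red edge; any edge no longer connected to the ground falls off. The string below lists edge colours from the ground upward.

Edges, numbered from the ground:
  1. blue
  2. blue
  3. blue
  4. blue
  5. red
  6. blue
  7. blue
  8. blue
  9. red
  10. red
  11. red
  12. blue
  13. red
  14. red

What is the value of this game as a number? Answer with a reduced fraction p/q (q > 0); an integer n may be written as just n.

3977/1024

step 1: add blue to get b; options L={ 0 } R={ — } gives 1
step 2: add blue to get bb; options L={ 0 1 } R={ — } gives 2
step 3: add blue to get bbb; options L={ 0 1 2 } R={ — } gives 3
step 4: add blue to get bbbb; options L={ 0 1 2 3 } R={ — } gives 4
step 5: add red to get bbbbr; options L={ 0 1 2 3 } R={ 4 } gives 7/2
step 6: add blue to get bbbbrb; options L={ 0 1 2 3 7/2 } R={ 4 } gives 15/4
step 7: add blue to get bbbbrbb; options L={ 0 1 2 3 7/2 15/4 } R={ 4 } gives 31/8
step 8: add blue to get bbbbrbbb; options L={ 0 1 2 3 7/2 15/4 31/8 } R={ 4 } gives 63/16
step 9: add red to get bbbbrbbbr; options L={ 0 1 2 3 7/2 15/4 31/8 } R={ 63/16 4 } gives 125/32
step 10: add red to get bbbbrbbbrr; options L={ 0 1 2 3 7/2 15/4 31/8 } R={ 125/32 63/16 4 } gives 249/64
step 11: add red to get bbbbrbbbrrr; options L={ 0 1 2 3 7/2 15/4 31/8 } R={ 249/64 125/32 63/16 4 } gives 497/128
step 12: add blue to get bbbbrbbbrrrb; options L={ 0 1 2 3 7/2 15/4 31/8 497/128 } R={ 249/64 125/32 63/16 4 } gives 995/256
step 13: add red to get bbbbrbbbrrrbr; options L={ 0 1 2 3 7/2 15/4 31/8 497/128 } R={ 995/256 249/64 125/32 63/16 4 } gives 1989/512
step 14: add red to get bbbbrbbbrrrbrr; options L={ 0 1 2 3 7/2 15/4 31/8 497/128 } R={ 1989/512 995/256 249/64 125/32 63/16 4 } gives 3977/1024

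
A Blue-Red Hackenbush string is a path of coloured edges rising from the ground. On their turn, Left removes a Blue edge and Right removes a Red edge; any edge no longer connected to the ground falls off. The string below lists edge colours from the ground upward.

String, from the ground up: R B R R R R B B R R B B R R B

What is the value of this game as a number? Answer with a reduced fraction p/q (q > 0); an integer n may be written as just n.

step 1: add R to get R; options L={ (no moves) } R={ 0 } -> -1
step 2: add B to get RB; options L={ -1 } R={ 0 } -> -1/2
step 3: add R to get RBR; options L={ -1 } R={ -1/2, 0 } -> -3/4
step 4: add R to get RBRR; options L={ -1 } R={ -3/4, -1/2, 0 } -> -7/8
step 5: add R to get RBRRR; options L={ -1 } R={ -7/8, -3/4, -1/2, 0 } -> -15/16
step 6: add R to get RBRRRR; options L={ -1 } R={ -15/16, -7/8, -3/4, -1/2, 0 } -> -31/32
step 7: add B to get RBRRRRB; options L={ -1, -31/32 } R={ -15/16, -7/8, -3/4, -1/2, 0 } -> -61/64
step 8: add B to get RBRRRRBB; options L={ -1, -31/32, -61/64 } R={ -15/16, -7/8, -3/4, -1/2, 0 } -> -121/128
step 9: add R to get RBRRRRBBR; options L={ -1, -31/32, -61/64 } R={ -121/128, -15/16, -7/8, -3/4, -1/2, 0 } -> -243/256
step 10: add R to get RBRRRRBBRR; options L={ -1, -31/32, -61/64 } R={ -243/256, -121/128, -15/16, -7/8, -3/4, -1/2, 0 } -> -487/512
step 11: add B to get RBRRRRBBRRB; options L={ -1, -31/32, -61/64, -487/512 } R={ -243/256, -121/128, -15/16, -7/8, -3/4, -1/2, 0 } -> -973/1024
step 12: add B to get RBRRRRBBRRBB; options L={ -1, -31/32, -61/64, -487/512, -973/1024 } R={ -243/256, -121/128, -15/16, -7/8, -3/4, -1/2, 0 } -> -1945/2048
step 13: add R to get RBRRRRBBRRBBR; options L={ -1, -31/32, -61/64, -487/512, -973/1024 } R={ -1945/2048, -243/256, -121/128, -15/16, -7/8, -3/4, -1/2, 0 } -> -3891/4096
step 14: add R to get RBRRRRBBRRBBRR; options L={ -1, -31/32, -61/64, -487/512, -973/1024 } R={ -3891/4096, -1945/2048, -243/256, -121/128, -15/16, -7/8, -3/4, -1/2, 0 } -> -7783/8192
step 15: add B to get RBRRRRBBRRBBRRB; options L={ -1, -31/32, -61/64, -487/512, -973/1024, -7783/8192 } R={ -3891/4096, -1945/2048, -243/256, -121/128, -15/16, -7/8, -3/4, -1/2, 0 } -> -15565/16384

-15565/16384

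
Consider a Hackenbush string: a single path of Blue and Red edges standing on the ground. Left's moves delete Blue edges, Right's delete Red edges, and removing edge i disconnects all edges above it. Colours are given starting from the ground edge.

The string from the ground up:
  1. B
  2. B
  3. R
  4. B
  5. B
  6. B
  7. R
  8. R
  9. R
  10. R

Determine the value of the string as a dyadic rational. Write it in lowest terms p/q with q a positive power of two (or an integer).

Prefix values for B B R B B B R R R R via {L|R} + simplicity:
step 1: add B to get B; options L={ 0 } R={ ∅ } => 1
step 2: add B to get BB; options L={ 0 1 } R={ ∅ } => 2
step 3: add R to get BBR; options L={ 0 1 } R={ 2 } => 3/2
step 4: add B to get BBRB; options L={ 0 1 3/2 } R={ 2 } => 7/4
step 5: add B to get BBRBB; options L={ 0 1 3/2 7/4 } R={ 2 } => 15/8
step 6: add B to get BBRBBB; options L={ 0 1 3/2 7/4 15/8 } R={ 2 } => 31/16
step 7: add R to get BBRBBBR; options L={ 0 1 3/2 7/4 15/8 } R={ 31/16 2 } => 61/32
step 8: add R to get BBRBBBRR; options L={ 0 1 3/2 7/4 15/8 } R={ 61/32 31/16 2 } => 121/64
step 9: add R to get BBRBBBRRR; options L={ 0 1 3/2 7/4 15/8 } R={ 121/64 61/32 31/16 2 } => 241/128
step 10: add R to get BBRBBBRRRR; options L={ 0 1 3/2 7/4 15/8 } R={ 241/128 121/64 61/32 31/16 2 } => 481/256

481/256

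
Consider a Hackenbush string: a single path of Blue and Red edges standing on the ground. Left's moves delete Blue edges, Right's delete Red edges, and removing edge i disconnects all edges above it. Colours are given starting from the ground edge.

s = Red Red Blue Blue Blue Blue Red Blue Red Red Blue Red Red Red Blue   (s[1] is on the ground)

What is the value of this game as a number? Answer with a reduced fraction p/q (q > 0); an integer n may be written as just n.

-8925/8192

R: Left { none }, Right { 0 } => simplest -1
RR: Left { none }, Right { -1,0 } => simplest -2
RRB: Left { -2 }, Right { -1,0 } => simplest -3/2
RRBB: Left { -2,-3/2 }, Right { -1,0 } => simplest -5/4
RRBBB: Left { -2,-3/2,-5/4 }, Right { -1,0 } => simplest -9/8
RRBBBB: Left { -2,-3/2,-5/4,-9/8 }, Right { -1,0 } => simplest -17/16
RRBBBBR: Left { -2,-3/2,-5/4,-9/8 }, Right { -17/16,-1,0 } => simplest -35/32
RRBBBBRB: Left { -2,-3/2,-5/4,-9/8,-35/32 }, Right { -17/16,-1,0 } => simplest -69/64
RRBBBBRBR: Left { -2,-3/2,-5/4,-9/8,-35/32 }, Right { -69/64,-17/16,-1,0 } => simplest -139/128
RRBBBBRBRR: Left { -2,-3/2,-5/4,-9/8,-35/32 }, Right { -139/128,-69/64,-17/16,-1,0 } => simplest -279/256
RRBBBBRBRRB: Left { -2,-3/2,-5/4,-9/8,-35/32,-279/256 }, Right { -139/128,-69/64,-17/16,-1,0 } => simplest -557/512
RRBBBBRBRRBR: Left { -2,-3/2,-5/4,-9/8,-35/32,-279/256 }, Right { -557/512,-139/128,-69/64,-17/16,-1,0 } => simplest -1115/1024
RRBBBBRBRRBRR: Left { -2,-3/2,-5/4,-9/8,-35/32,-279/256 }, Right { -1115/1024,-557/512,-139/128,-69/64,-17/16,-1,0 } => simplest -2231/2048
RRBBBBRBRRBRRR: Left { -2,-3/2,-5/4,-9/8,-35/32,-279/256 }, Right { -2231/2048,-1115/1024,-557/512,-139/128,-69/64,-17/16,-1,0 } => simplest -4463/4096
RRBBBBRBRRBRRRB: Left { -2,-3/2,-5/4,-9/8,-35/32,-279/256,-4463/4096 }, Right { -2231/2048,-1115/1024,-557/512,-139/128,-69/64,-17/16,-1,0 } => simplest -8925/8192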